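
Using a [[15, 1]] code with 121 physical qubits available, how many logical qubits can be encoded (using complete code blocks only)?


Each code block uses 15 physical qubits for 1 logical qubit(s).
Number of complete blocks = floor(121 / 15) = 8
Logical qubits = 8 * 1
= 8

8


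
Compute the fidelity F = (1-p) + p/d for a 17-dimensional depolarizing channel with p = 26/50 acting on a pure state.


F = (1-p) + p/d
= (1 - 0.5200) + 0.5200/17
= 0.4800 + 0.0306
= 0.5106

0.5106


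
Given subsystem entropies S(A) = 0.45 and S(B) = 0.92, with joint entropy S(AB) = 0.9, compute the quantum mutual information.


I(A:B) = S(A) + S(B) - S(AB)
= 0.45 + 0.92 - 0.9
= 0.4700

0.4700


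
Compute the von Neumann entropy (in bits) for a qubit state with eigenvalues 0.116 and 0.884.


S = -p*log2(p) - (1-p)*log2(1-p)
p = 0.1160, 1-p = 0.8840
= -0.1160 * log2(0.1160) - 0.8840 * log2(0.8840)
= -(-0.3605) - (-0.1572)
= 0.5178

0.5178


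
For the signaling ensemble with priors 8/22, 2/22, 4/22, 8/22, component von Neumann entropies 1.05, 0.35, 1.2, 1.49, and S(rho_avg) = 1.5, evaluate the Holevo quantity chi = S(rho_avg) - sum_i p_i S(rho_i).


chi = S(rho) - sum_i p_i * S(rho_i)
Weighted entropy = 8/22 * 1.05 + 2/22 * 0.35 + 4/22 * 1.2 + 8/22 * 1.49
= 1.1736
chi = 1.5 - 1.1736
= 0.3264

0.3264


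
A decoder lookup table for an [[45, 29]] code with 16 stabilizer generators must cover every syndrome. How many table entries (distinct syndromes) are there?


Each stabilizer generator gives a binary (+1 or -1) measurement outcome.
With 16 independent generators:
Total syndromes = 2^16
= 65536

65536


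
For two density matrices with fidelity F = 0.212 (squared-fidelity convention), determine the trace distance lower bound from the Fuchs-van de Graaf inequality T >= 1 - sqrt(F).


Fuchs-van de Graaf (squared-fidelity convention): 1 - sqrt(F) <= T <= sqrt(1 - F).
Lower bound: T >= 1 - sqrt(F)
sqrt(F) = sqrt(0.212) = 0.4604
T >= 1 - 0.4604
T >= 0.5396

0.5396


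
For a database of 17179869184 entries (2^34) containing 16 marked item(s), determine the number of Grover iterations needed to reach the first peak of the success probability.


After j Grover iterations the success probability is P(j) = sin^2((2j+1)*theta), where sin(theta) = sqrt(k/N).
N = 2^34 = 17179869184, k = 16
sin(theta) = sqrt(k/N) = 3.051757812e-05
theta = arcsin(sqrt(k/N)) = 3.051757813e-05 rad
P(j) reaches its first maximum when (2j+1)*theta is as close as possible to pi/2, i.e. j = round(pi/(4*theta) - 1/2).
pi/(4*theta) - 1/2 = 25735.4270
(For comparison, the common estimate pi/4 * sqrt(N/k) = 25735.9270; the exact maximiser is used here.)
Optimal iterations = 25735

25735


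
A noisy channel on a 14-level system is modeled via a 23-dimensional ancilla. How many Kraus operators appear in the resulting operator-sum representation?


Tracing out the environment in an orthonormal basis {|i>_E} gives Kraus operators K_i = <i|_E U |0>_E.
Number of Kraus operators = dim(H_env) = d_env
= 23

23


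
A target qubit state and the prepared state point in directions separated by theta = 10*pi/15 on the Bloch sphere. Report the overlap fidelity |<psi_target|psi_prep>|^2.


For states separated by angle theta on Bloch sphere:
F = cos^2(theta/2)
theta = 10*pi/15 = 2.0944
theta/2 = 1.0472
cos(theta/2) = 0.5000
F = 0.2500

0.2500


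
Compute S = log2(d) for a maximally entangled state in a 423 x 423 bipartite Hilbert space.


For a maximally entangled state in d x d:
S = log2(d) = log2(423)
= 8.7245

8.7245


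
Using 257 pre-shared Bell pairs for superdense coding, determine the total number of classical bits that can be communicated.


Superdense coding allows 2 classical bits per shared entangled pair.
257 pair(s) -> 2 * 257 = 514 classical bits

514


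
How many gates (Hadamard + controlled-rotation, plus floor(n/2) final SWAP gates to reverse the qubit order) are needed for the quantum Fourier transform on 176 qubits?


Hadamard gates: 176
Controlled rotations: n*(n-1)/2 = 176*175/2 = 15400
SWAP gates: floor(n/2) = floor(176/2) = 88
Total = 176 + 15400 + 88
= 15664

15664


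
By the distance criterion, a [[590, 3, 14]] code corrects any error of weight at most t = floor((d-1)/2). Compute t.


Code parameters: [[590, 3, 14]], distance d = 14.
Number of correctable errors = floor((d-1)/2)
= floor((14 - 1)/2)
= floor(13/2)
= 6

6


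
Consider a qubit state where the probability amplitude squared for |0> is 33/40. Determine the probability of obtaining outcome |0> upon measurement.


|alpha|^2 = 33/40 = 0.8250
|beta|^2 = 1 - 33/40 = 7/40 = 0.1750
P(|0>) = |alpha|^2 = 0.8250

0.8250


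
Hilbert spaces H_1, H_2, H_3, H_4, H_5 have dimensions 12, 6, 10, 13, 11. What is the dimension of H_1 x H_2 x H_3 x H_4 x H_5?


dim(H_1 x H_2 x H_3 x H_4 x H_5) = 12 * 6 * 10 * 13 * 11
= 72 * 10 * 13 * 11
= 720 * 13 * 11
= 9360 * 11
= 102960

102960


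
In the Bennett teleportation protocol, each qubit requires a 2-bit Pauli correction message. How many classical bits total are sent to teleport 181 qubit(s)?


Quantum teleportation requires 2 classical bits per qubit teleported.
181 qubit(s) -> 2 * 181 = 362 classical bits

362


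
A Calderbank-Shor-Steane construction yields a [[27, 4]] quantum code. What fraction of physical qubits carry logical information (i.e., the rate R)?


Code rate R = k/n
= 4/27
= 0.1481

0.1481


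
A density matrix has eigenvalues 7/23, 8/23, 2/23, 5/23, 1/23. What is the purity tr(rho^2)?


tr(rho^2) = sum of eigenvalues squared
= (7/23)^2 + (8/23)^2 + (2/23)^2 + (5/23)^2 + (1/23)^2
= (49 + 64 + 4 + 25 + 1) / 529
= 143/529
= 0.2703

0.2703


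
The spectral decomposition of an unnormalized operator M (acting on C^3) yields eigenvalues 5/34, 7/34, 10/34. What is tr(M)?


tr(M) = sum of eigenvalues
= 5/34 + 7/34 + 10/34
= 22/34
= 0.6471

0.6471


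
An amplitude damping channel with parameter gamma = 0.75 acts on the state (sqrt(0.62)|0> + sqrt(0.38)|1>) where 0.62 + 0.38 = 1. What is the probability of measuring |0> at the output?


For amplitude damping with parameter gamma on state sqrt(a)|0> + sqrt(b)|1>:
alpha^2 = 0.62, beta^2 = 0.38
P(|0>) = alpha^2 + gamma * beta^2
= 0.62 + 0.75 * 0.38
= 0.62 + 0.2850
= 0.9050

0.9050


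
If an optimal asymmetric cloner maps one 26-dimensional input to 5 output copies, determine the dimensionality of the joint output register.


Output space = H^(tensor 5) where dim(H) = 26
dim = 26^5
= 676 (after 2 factors)
= 17576 (after 3 factors)
= 456976 (after 4 factors)
= 11881376 (after 5 factors)
= 11881376

11881376


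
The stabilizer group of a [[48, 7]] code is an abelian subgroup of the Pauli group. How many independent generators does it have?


For an [[n,k]] stabilizer code:
Number of stabilizer generators = n - k
= 48 - 7
= 41

41


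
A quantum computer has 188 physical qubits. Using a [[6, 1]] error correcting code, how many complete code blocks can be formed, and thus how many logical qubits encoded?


Each code block uses 6 physical qubits for 1 logical qubit(s).
Number of complete blocks = floor(188 / 6) = 31
Logical qubits = 31 * 1
= 31

31


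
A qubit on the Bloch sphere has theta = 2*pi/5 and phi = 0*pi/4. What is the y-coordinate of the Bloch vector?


theta = 1.2566, phi = 0.0000
r_y = sin(theta)*sin(phi) = 0.9511 * 0.0000
r_y = 0.0000

0.0000


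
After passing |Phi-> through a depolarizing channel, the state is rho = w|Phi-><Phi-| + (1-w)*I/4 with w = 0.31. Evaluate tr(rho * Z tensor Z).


|Phi-> = (|00> - |11>)/sqrt(2)
For the pure Bell state, <Z_A Z_B> = +1 (Bell-state Pauli correlator).
The maximally-mixed part I/4 has tr(I/4 * P tensor P) = 0 for any traceless Pauli P.
So <Z_A Z_B>_rho = w * (+1) + (1 - w) * 0
= 0.31 * (+1)
= 0.3100

0.3100


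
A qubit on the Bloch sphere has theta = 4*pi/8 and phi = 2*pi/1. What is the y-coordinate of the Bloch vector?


theta = 1.5708, phi = 6.2832
r_y = sin(theta)*sin(phi) = 1.0000 * 0.0000
r_y = 0.0000

0.0000


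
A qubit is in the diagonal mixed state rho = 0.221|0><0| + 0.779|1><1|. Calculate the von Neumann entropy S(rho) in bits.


S = -p*log2(p) - (1-p)*log2(1-p)
p = 0.2210, 1-p = 0.7790
= -0.2210 * log2(0.2210) - 0.7790 * log2(0.7790)
= -(-0.4813) - (-0.2807)
= 0.7620

0.7620


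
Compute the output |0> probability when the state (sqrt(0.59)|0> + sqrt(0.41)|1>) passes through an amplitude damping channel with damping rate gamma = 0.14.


For amplitude damping with parameter gamma on state sqrt(a)|0> + sqrt(b)|1>:
alpha^2 = 0.59, beta^2 = 0.41
P(|0>) = alpha^2 + gamma * beta^2
= 0.59 + 0.14 * 0.41
= 0.59 + 0.0574
= 0.6474

0.6474


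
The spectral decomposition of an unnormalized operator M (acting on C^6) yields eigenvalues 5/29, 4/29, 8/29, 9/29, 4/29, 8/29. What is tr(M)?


tr(M) = sum of eigenvalues
= 5/29 + 4/29 + 8/29 + 9/29 + 4/29 + 8/29
= 38/29
= 1.3103

1.3103


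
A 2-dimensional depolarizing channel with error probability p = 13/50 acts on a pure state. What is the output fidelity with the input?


F = (1-p) + p/d
= (1 - 0.2600) + 0.2600/2
= 0.7400 + 0.1300
= 0.8700

0.8700


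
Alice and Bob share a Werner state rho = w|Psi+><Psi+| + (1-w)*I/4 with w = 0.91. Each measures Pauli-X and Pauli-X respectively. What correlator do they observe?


|Psi+> = (|01> + |10>)/sqrt(2)
For the pure Bell state, <X_A X_B> = +1 (Bell-state Pauli correlator).
The maximally-mixed part I/4 has tr(I/4 * P tensor P) = 0 for any traceless Pauli P.
So <X_A X_B>_rho = w * (+1) + (1 - w) * 0
= 0.91 * (+1)
= 0.9100

0.9100


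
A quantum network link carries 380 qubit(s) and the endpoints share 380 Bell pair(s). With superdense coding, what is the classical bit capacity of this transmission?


Superdense coding allows 2 classical bits per shared entangled pair.
380 pair(s) -> 2 * 380 = 760 classical bits

760


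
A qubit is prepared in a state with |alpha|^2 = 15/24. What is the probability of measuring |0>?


|alpha|^2 = 15/24 = 0.6250
|beta|^2 = 1 - 15/24 = 9/24 = 0.3750
P(|0>) = |alpha|^2 = 0.6250

0.6250


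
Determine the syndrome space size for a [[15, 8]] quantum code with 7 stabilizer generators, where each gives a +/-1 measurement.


Each stabilizer generator gives a binary (+1 or -1) measurement outcome.
With 7 independent generators:
Total syndromes = 2^7
= 128

128


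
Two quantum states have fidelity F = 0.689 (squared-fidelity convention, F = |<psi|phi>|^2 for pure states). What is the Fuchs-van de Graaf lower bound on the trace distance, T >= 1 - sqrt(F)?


Fuchs-van de Graaf (squared-fidelity convention): 1 - sqrt(F) <= T <= sqrt(1 - F).
Lower bound: T >= 1 - sqrt(F)
sqrt(F) = sqrt(0.689) = 0.8301
T >= 1 - 0.8301
T >= 0.1699

0.1699


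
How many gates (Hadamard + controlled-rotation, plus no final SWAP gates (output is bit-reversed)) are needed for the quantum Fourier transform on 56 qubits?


Hadamard gates: 56
Controlled rotations: n*(n-1)/2 = 56*55/2 = 1540
SWAP gates: 0 (omitted)
Total = 56 + 1540
= 1596

1596


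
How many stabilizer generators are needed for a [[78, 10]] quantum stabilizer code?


For an [[n,k]] stabilizer code:
Number of stabilizer generators = n - k
= 78 - 10
= 68

68


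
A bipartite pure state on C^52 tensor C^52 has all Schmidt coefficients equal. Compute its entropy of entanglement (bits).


For a maximally entangled state in d x d:
S = log2(d) = log2(52)
= 5.7004

5.7004


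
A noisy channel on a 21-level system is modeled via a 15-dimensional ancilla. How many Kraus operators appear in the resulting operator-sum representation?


Tracing out the environment in an orthonormal basis {|i>_E} gives Kraus operators K_i = <i|_E U |0>_E.
Number of Kraus operators = dim(H_env) = d_env
= 15

15


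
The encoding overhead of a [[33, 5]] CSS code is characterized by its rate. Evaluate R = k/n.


Code rate R = k/n
= 5/33
= 0.1515

0.1515


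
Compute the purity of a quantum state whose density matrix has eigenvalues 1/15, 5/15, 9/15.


tr(rho^2) = sum of eigenvalues squared
= (1/15)^2 + (5/15)^2 + (9/15)^2
= (1 + 25 + 81) / 225
= 107/225
= 0.4756

0.4756


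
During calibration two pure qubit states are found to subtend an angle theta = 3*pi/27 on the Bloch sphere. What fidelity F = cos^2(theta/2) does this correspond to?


For states separated by angle theta on Bloch sphere:
F = cos^2(theta/2)
theta = 3*pi/27 = 0.3491
theta/2 = 0.1745
cos(theta/2) = 0.9848
F = 0.9698

0.9698


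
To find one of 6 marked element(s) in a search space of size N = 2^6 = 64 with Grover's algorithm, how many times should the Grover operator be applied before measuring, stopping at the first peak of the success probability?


After j Grover iterations the success probability is P(j) = sin^2((2j+1)*theta), where sin(theta) = sqrt(k/N).
N = 2^6 = 64, k = 6
sin(theta) = sqrt(k/N) = 0.3061862178
theta = arcsin(sqrt(k/N)) = 0.3111842443 rad
P(j) reaches its first maximum when (2j+1)*theta is as close as possible to pi/2, i.e. j = round(pi/(4*theta) - 1/2).
pi/(4*theta) - 1/2 = 2.0239
(For comparison, the common estimate pi/4 * sqrt(N/k) = 2.5651; the exact maximiser is used here.)
Optimal iterations = 2

2


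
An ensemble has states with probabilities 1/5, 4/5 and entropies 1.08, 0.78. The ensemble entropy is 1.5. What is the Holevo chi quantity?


chi = S(rho) - sum_i p_i * S(rho_i)
Weighted entropy = 1/5 * 1.08 + 4/5 * 0.78
= 0.8400
chi = 1.5 - 0.8400
= 0.6600

0.6600


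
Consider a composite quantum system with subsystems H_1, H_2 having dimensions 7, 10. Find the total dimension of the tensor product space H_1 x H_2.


dim(H_1 x H_2) = 7 * 10
= 70

70


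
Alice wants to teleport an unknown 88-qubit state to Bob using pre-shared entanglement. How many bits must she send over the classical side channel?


Quantum teleportation requires 2 classical bits per qubit teleported.
88 qubit(s) -> 2 * 88 = 176 classical bits

176


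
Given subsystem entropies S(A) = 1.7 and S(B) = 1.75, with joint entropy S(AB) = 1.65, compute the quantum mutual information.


I(A:B) = S(A) + S(B) - S(AB)
= 1.7 + 1.75 - 1.65
= 1.8000

1.8000


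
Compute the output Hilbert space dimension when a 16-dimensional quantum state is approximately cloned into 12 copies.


Output space = H^(tensor 12) where dim(H) = 16
dim = 16^12
= 256 (after 2 factors)
= 4096 (after 3 factors)
= 65536 (after 4 factors)
= 1048576 (after 5 factors)
= 16777216 (after 6 factors)
= 268435456 (after 7 factors)
= 4294967296 (after 8 factors)
= 68719476736 (after 9 factors)
= 1099511627776 (after 10 factors)
= 17592186044416 (after 11 factors)
= 281474976710656 (after 12 factors)
= 281474976710656

281474976710656


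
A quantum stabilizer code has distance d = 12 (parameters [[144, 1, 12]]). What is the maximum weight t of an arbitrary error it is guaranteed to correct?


Code parameters: [[144, 1, 12]], distance d = 12.
Number of correctable errors = floor((d-1)/2)
= floor((12 - 1)/2)
= floor(11/2)
= 5

5


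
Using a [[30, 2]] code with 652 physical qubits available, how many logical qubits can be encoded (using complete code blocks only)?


Each code block uses 30 physical qubits for 2 logical qubit(s).
Number of complete blocks = floor(652 / 30) = 21
Logical qubits = 21 * 2
= 42

42


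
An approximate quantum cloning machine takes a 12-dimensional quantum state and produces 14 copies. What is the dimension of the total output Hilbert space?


Output space = H^(tensor 14) where dim(H) = 12
dim = 12^14
= 144 (after 2 factors)
= 1728 (after 3 factors)
= 20736 (after 4 factors)
= 248832 (after 5 factors)
= 2985984 (after 6 factors)
= 35831808 (after 7 factors)
= 429981696 (after 8 factors)
= 5159780352 (after 9 factors)
= 61917364224 (after 10 factors)
= 743008370688 (after 11 factors)
= 8916100448256 (after 12 factors)
= 106993205379072 (after 13 factors)
= 1283918464548864 (after 14 factors)
= 1283918464548864

1283918464548864


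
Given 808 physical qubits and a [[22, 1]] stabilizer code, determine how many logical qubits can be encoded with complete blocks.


Each code block uses 22 physical qubits for 1 logical qubit(s).
Number of complete blocks = floor(808 / 22) = 36
Logical qubits = 36 * 1
= 36

36


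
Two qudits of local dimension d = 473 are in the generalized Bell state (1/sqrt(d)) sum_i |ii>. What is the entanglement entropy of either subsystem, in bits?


For a maximally entangled state in d x d:
S = log2(d) = log2(473)
= 8.8857

8.8857


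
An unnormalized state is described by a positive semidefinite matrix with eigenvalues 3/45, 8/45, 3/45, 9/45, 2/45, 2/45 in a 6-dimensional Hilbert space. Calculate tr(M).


tr(M) = sum of eigenvalues
= 3/45 + 8/45 + 3/45 + 9/45 + 2/45 + 2/45
= 27/45
= 0.6000

0.6000


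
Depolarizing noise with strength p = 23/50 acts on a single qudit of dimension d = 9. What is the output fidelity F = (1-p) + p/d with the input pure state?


F = (1-p) + p/d
= (1 - 0.4600) + 0.4600/9
= 0.5400 + 0.0511
= 0.5911

0.5911


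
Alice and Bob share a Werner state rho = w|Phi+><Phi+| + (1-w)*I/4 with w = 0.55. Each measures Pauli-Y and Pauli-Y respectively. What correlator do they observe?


|Phi+> = (|00> + |11>)/sqrt(2)
For the pure Bell state, <Y_A Y_B> = -1 (Bell-state Pauli correlator).
The maximally-mixed part I/4 has tr(I/4 * P tensor P) = 0 for any traceless Pauli P.
So <Y_A Y_B>_rho = w * (-1) + (1 - w) * 0
= 0.55 * (-1)
= -0.5500

-0.5500


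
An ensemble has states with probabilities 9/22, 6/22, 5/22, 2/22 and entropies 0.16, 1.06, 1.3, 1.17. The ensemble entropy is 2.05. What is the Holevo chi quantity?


chi = S(rho) - sum_i p_i * S(rho_i)
Weighted entropy = 9/22 * 0.16 + 6/22 * 1.06 + 5/22 * 1.3 + 2/22 * 1.17
= 0.7564
chi = 2.05 - 0.7564
= 1.2936

1.2936


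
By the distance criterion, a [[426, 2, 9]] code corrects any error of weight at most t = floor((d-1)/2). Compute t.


Code parameters: [[426, 2, 9]], distance d = 9.
Number of correctable errors = floor((d-1)/2)
= floor((9 - 1)/2)
= floor(8/2)
= 4

4


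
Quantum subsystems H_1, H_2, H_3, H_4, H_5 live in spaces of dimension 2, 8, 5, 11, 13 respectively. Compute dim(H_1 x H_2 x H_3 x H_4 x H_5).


dim(H_1 x H_2 x H_3 x H_4 x H_5) = 2 * 8 * 5 * 11 * 13
= 16 * 5 * 11 * 13
= 80 * 11 * 13
= 880 * 13
= 11440

11440


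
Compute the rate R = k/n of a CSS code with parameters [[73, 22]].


Code rate R = k/n
= 22/73
= 0.3014

0.3014


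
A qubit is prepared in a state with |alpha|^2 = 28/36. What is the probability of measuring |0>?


|alpha|^2 = 28/36 = 0.7778
|beta|^2 = 1 - 28/36 = 8/36 = 0.2222
P(|0>) = |alpha|^2 = 0.7778

0.7778


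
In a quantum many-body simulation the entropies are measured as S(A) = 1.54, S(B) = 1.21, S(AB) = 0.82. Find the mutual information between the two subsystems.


I(A:B) = S(A) + S(B) - S(AB)
= 1.54 + 1.21 - 0.82
= 1.9300

1.9300


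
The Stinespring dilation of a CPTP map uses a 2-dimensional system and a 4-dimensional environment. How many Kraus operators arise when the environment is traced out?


Tracing out the environment in an orthonormal basis {|i>_E} gives Kraus operators K_i = <i|_E U |0>_E.
Number of Kraus operators = dim(H_env) = d_env
= 4

4


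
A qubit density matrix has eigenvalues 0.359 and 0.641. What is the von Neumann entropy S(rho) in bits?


S = -p*log2(p) - (1-p)*log2(1-p)
p = 0.3590, 1-p = 0.6410
= -0.3590 * log2(0.3590) - 0.6410 * log2(0.6410)
= -(-0.5306) - (-0.4113)
= 0.9418

0.9418


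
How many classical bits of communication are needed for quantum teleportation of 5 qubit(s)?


Quantum teleportation requires 2 classical bits per qubit teleported.
5 qubit(s) -> 2 * 5 = 10 classical bits

10


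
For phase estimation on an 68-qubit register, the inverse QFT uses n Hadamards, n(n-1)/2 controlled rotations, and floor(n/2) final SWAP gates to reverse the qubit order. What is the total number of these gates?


Hadamard gates: 68
Controlled rotations: n*(n-1)/2 = 68*67/2 = 2278
SWAP gates: floor(n/2) = floor(68/2) = 34
Total = 68 + 2278 + 34
= 2380

2380


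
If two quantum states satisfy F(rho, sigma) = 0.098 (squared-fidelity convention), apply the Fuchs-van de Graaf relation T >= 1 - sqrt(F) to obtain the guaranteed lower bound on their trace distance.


Fuchs-van de Graaf (squared-fidelity convention): 1 - sqrt(F) <= T <= sqrt(1 - F).
Lower bound: T >= 1 - sqrt(F)
sqrt(F) = sqrt(0.098) = 0.3130
T >= 1 - 0.3130
T >= 0.6870

0.6870


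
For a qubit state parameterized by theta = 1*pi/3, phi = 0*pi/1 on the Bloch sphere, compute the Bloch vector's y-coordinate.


theta = 1.0472, phi = 0.0000
r_y = sin(theta)*sin(phi) = 0.8660 * 0.0000
r_y = 0.0000

0.0000


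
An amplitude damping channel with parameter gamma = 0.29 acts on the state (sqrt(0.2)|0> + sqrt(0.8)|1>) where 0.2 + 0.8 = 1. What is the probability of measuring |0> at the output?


For amplitude damping with parameter gamma on state sqrt(a)|0> + sqrt(b)|1>:
alpha^2 = 0.2, beta^2 = 0.8
P(|0>) = alpha^2 + gamma * beta^2
= 0.2 + 0.29 * 0.8
= 0.2 + 0.2320
= 0.4320

0.4320


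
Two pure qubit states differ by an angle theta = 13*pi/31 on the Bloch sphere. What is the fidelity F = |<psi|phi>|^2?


For states separated by angle theta on Bloch sphere:
F = cos^2(theta/2)
theta = 13*pi/31 = 1.3174
theta/2 = 0.6587
cos(theta/2) = 0.7908
F = 0.6253

0.6253


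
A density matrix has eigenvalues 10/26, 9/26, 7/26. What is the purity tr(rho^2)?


tr(rho^2) = sum of eigenvalues squared
= (10/26)^2 + (9/26)^2 + (7/26)^2
= (100 + 81 + 49) / 676
= 230/676
= 0.3402

0.3402


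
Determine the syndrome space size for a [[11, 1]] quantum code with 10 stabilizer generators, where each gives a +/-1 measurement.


Each stabilizer generator gives a binary (+1 or -1) measurement outcome.
With 10 independent generators:
Total syndromes = 2^10
= 1024

1024


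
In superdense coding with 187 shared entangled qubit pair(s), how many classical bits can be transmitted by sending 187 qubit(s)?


Superdense coding allows 2 classical bits per shared entangled pair.
187 pair(s) -> 2 * 187 = 374 classical bits

374


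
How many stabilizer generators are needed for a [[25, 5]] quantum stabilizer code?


For an [[n,k]] stabilizer code:
Number of stabilizer generators = n - k
= 25 - 5
= 20

20


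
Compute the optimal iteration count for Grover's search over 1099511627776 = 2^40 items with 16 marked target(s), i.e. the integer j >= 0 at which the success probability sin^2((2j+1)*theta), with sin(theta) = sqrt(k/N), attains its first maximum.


After j Grover iterations the success probability is P(j) = sin^2((2j+1)*theta), where sin(theta) = sqrt(k/N).
N = 2^40 = 1099511627776, k = 16
sin(theta) = sqrt(k/N) = 3.814697266e-06
theta = arcsin(sqrt(k/N)) = 3.814697266e-06 rad
P(j) reaches its first maximum when (2j+1)*theta is as close as possible to pi/2, i.e. j = round(pi/(4*theta) - 1/2).
pi/(4*theta) - 1/2 = 205886.9161
(For comparison, the common estimate pi/4 * sqrt(N/k) = 205887.4161; the exact maximiser is used here.)
Optimal iterations = 205887

205887


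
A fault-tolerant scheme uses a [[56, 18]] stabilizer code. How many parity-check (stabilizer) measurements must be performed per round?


For an [[n,k]] stabilizer code:
Number of stabilizer generators = n - k
= 56 - 18
= 38

38


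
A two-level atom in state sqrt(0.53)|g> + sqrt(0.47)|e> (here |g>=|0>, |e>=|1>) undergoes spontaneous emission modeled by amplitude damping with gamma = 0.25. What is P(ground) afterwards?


For amplitude damping with parameter gamma on state sqrt(a)|0> + sqrt(b)|1>:
alpha^2 = 0.53, beta^2 = 0.47
P(|0>) = alpha^2 + gamma * beta^2
= 0.53 + 0.25 * 0.47
= 0.53 + 0.1175
= 0.6475

0.6475


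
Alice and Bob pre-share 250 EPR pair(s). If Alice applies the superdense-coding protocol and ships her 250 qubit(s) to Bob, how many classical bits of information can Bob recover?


Superdense coding allows 2 classical bits per shared entangled pair.
250 pair(s) -> 2 * 250 = 500 classical bits

500


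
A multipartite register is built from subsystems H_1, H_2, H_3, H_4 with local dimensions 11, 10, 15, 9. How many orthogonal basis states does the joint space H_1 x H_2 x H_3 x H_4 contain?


dim(H_1 x H_2 x H_3 x H_4) = 11 * 10 * 15 * 9
= 110 * 15 * 9
= 1650 * 9
= 14850

14850


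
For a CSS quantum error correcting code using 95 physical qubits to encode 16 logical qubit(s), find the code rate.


Code rate R = k/n
= 16/95
= 0.1684

0.1684


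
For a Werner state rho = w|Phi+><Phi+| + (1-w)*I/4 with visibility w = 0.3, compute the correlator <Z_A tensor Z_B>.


|Phi+> = (|00> + |11>)/sqrt(2)
For the pure Bell state, <Z_A Z_B> = +1 (Bell-state Pauli correlator).
The maximally-mixed part I/4 has tr(I/4 * P tensor P) = 0 for any traceless Pauli P.
So <Z_A Z_B>_rho = w * (+1) + (1 - w) * 0
= 0.3 * (+1)
= 0.3000

0.3000


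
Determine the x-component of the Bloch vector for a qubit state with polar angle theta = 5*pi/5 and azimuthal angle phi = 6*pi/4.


theta = 3.1416, phi = 4.7124
r_x = sin(theta)*cos(phi) = 0.0000 * 0.0000
r_x = 0.0000

0.0000


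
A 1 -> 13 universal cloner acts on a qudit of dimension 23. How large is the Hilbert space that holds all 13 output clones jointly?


Output space = H^(tensor 13) where dim(H) = 23
dim = 23^13
= 529 (after 2 factors)
= 12167 (after 3 factors)
= 279841 (after 4 factors)
= 6436343 (after 5 factors)
= 148035889 (after 6 factors)
= 3404825447 (after 7 factors)
= 78310985281 (after 8 factors)
= 1801152661463 (after 9 factors)
= 41426511213649 (after 10 factors)
= 952809757913927 (after 11 factors)
= 21914624432020321 (after 12 factors)
= 504036361936467383 (after 13 factors)
= 504036361936467383

504036361936467383


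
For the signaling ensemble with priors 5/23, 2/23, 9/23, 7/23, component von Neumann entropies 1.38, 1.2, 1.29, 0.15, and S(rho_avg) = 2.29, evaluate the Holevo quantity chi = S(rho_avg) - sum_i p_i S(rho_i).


chi = S(rho) - sum_i p_i * S(rho_i)
Weighted entropy = 5/23 * 1.38 + 2/23 * 1.2 + 9/23 * 1.29 + 7/23 * 0.15
= 0.9548
chi = 2.29 - 0.9548
= 1.3352

1.3352


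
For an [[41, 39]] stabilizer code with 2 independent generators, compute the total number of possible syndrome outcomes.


Each stabilizer generator gives a binary (+1 or -1) measurement outcome.
With 2 independent generators:
Total syndromes = 2^2
= 4

4


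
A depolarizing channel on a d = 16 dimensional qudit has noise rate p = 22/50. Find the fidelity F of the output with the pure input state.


F = (1-p) + p/d
= (1 - 0.4400) + 0.4400/16
= 0.5600 + 0.0275
= 0.5875

0.5875


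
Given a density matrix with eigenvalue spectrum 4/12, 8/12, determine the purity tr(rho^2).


tr(rho^2) = sum of eigenvalues squared
= (4/12)^2 + (8/12)^2
= (16 + 64) / 144
= 80/144
= 0.5556

0.5556


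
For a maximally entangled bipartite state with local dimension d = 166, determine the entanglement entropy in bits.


For a maximally entangled state in d x d:
S = log2(d) = log2(166)
= 7.3750

7.3750


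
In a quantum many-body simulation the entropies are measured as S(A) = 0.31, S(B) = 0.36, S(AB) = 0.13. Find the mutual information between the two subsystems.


I(A:B) = S(A) + S(B) - S(AB)
= 0.31 + 0.36 - 0.13
= 0.5400

0.5400


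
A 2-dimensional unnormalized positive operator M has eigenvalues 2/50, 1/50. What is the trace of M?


tr(M) = sum of eigenvalues
= 2/50 + 1/50
= 3/50
= 0.0600

0.0600


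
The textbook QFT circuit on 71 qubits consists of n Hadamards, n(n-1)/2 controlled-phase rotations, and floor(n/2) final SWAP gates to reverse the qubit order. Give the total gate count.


Hadamard gates: 71
Controlled rotations: n*(n-1)/2 = 71*70/2 = 2485
SWAP gates: floor(n/2) = floor(71/2) = 35
Total = 71 + 2485 + 35
= 2591

2591


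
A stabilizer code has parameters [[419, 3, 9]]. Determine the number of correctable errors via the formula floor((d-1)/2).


Code parameters: [[419, 3, 9]], distance d = 9.
Number of correctable errors = floor((d-1)/2)
= floor((9 - 1)/2)
= floor(8/2)
= 4

4


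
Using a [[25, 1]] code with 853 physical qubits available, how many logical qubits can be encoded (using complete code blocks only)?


Each code block uses 25 physical qubits for 1 logical qubit(s).
Number of complete blocks = floor(853 / 25) = 34
Logical qubits = 34 * 1
= 34

34


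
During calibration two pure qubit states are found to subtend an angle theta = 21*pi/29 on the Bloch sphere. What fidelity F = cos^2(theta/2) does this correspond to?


For states separated by angle theta on Bloch sphere:
F = cos^2(theta/2)
theta = 21*pi/29 = 2.2749
theta/2 = 1.1375
cos(theta/2) = 0.4199
F = 0.1763

0.1763


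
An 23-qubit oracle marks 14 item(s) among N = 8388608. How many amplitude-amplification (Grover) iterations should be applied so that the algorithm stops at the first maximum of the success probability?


After j Grover iterations the success probability is P(j) = sin^2((2j+1)*theta), where sin(theta) = sqrt(k/N).
N = 2^23 = 8388608, k = 14
sin(theta) = sqrt(k/N) = 0.001291870757
theta = arcsin(sqrt(k/N)) = 0.001291871117 rad
P(j) reaches its first maximum when (2j+1)*theta is as close as possible to pi/2, i.e. j = round(pi/(4*theta) - 1/2).
pi/(4*theta) - 1/2 = 607.4540
(For comparison, the common estimate pi/4 * sqrt(N/k) = 607.9541; the exact maximiser is used here.)
Optimal iterations = 607

607


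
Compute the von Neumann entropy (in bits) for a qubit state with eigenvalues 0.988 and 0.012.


S = -p*log2(p) - (1-p)*log2(1-p)
p = 0.9880, 1-p = 0.0120
= -0.9880 * log2(0.9880) - 0.0120 * log2(0.0120)
= -(-0.0172) - (-0.0766)
= 0.0938

0.0938


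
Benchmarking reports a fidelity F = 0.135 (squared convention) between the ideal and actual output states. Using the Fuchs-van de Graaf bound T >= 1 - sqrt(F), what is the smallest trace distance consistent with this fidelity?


Fuchs-van de Graaf (squared-fidelity convention): 1 - sqrt(F) <= T <= sqrt(1 - F).
Lower bound: T >= 1 - sqrt(F)
sqrt(F) = sqrt(0.135) = 0.3674
T >= 1 - 0.3674
T >= 0.6326

0.6326


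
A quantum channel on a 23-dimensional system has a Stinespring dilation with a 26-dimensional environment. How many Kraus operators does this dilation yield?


Tracing out the environment in an orthonormal basis {|i>_E} gives Kraus operators K_i = <i|_E U |0>_E.
Number of Kraus operators = dim(H_env) = d_env
= 26

26


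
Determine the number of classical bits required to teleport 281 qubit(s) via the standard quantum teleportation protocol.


Quantum teleportation requires 2 classical bits per qubit teleported.
281 qubit(s) -> 2 * 281 = 562 classical bits

562


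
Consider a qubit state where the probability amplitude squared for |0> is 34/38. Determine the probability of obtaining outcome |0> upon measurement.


|alpha|^2 = 34/38 = 0.8947
|beta|^2 = 1 - 34/38 = 4/38 = 0.1053
P(|0>) = |alpha|^2 = 0.8947

0.8947


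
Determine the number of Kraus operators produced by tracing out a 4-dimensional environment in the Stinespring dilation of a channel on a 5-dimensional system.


Tracing out the environment in an orthonormal basis {|i>_E} gives Kraus operators K_i = <i|_E U |0>_E.
Number of Kraus operators = dim(H_env) = d_env
= 4

4


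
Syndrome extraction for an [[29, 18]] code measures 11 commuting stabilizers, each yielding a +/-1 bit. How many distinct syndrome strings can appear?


Each stabilizer generator gives a binary (+1 or -1) measurement outcome.
With 11 independent generators:
Total syndromes = 2^11
= 2048

2048


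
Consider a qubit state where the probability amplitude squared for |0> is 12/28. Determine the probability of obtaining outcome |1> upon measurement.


|alpha|^2 = 12/28 = 0.4286
|beta|^2 = 1 - 12/28 = 16/28 = 0.5714
P(|1>) = |beta|^2 = 0.5714

0.5714


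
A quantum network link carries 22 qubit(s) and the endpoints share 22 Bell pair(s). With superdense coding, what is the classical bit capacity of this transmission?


Superdense coding allows 2 classical bits per shared entangled pair.
22 pair(s) -> 2 * 22 = 44 classical bits

44


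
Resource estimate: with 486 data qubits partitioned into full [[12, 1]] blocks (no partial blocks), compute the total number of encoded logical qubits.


Each code block uses 12 physical qubits for 1 logical qubit(s).
Number of complete blocks = floor(486 / 12) = 40
Logical qubits = 40 * 1
= 40

40


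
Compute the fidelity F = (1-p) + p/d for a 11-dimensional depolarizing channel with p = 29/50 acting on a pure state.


F = (1-p) + p/d
= (1 - 0.5800) + 0.5800/11
= 0.4200 + 0.0527
= 0.4727

0.4727


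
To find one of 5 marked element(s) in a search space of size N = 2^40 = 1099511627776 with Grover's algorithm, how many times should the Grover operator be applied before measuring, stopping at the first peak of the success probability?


After j Grover iterations the success probability is P(j) = sin^2((2j+1)*theta), where sin(theta) = sqrt(k/N).
N = 2^40 = 1099511627776, k = 5
sin(theta) = sqrt(k/N) = 2.1324806e-06
theta = arcsin(sqrt(k/N)) = 2.1324806e-06 rad
P(j) reaches its first maximum when (2j+1)*theta is as close as possible to pi/2, i.e. j = round(pi/(4*theta) - 1/2).
pi/(4*theta) - 1/2 = 368302.1066
(For comparison, the common estimate pi/4 * sqrt(N/k) = 368302.6066; the exact maximiser is used here.)
Optimal iterations = 368302

368302


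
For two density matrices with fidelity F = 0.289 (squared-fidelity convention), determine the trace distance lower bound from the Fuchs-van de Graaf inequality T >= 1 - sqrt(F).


Fuchs-van de Graaf (squared-fidelity convention): 1 - sqrt(F) <= T <= sqrt(1 - F).
Lower bound: T >= 1 - sqrt(F)
sqrt(F) = sqrt(0.289) = 0.5376
T >= 1 - 0.5376
T >= 0.4624

0.4624


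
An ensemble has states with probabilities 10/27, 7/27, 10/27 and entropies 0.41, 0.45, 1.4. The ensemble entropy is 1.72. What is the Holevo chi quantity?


chi = S(rho) - sum_i p_i * S(rho_i)
Weighted entropy = 10/27 * 0.41 + 7/27 * 0.45 + 10/27 * 1.4
= 0.7870
chi = 1.72 - 0.7870
= 0.9330

0.9330


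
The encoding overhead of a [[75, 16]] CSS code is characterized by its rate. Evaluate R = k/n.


Code rate R = k/n
= 16/75
= 0.2133

0.2133


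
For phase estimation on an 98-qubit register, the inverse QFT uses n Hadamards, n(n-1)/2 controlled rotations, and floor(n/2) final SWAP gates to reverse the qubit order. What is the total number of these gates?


Hadamard gates: 98
Controlled rotations: n*(n-1)/2 = 98*97/2 = 4753
SWAP gates: floor(n/2) = floor(98/2) = 49
Total = 98 + 4753 + 49
= 4900

4900


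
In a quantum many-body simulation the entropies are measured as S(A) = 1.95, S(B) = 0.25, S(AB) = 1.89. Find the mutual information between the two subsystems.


I(A:B) = S(A) + S(B) - S(AB)
= 1.95 + 0.25 - 1.89
= 0.3100

0.3100


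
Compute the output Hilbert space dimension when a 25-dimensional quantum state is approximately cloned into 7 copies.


Output space = H^(tensor 7) where dim(H) = 25
dim = 25^7
= 625 (after 2 factors)
= 15625 (after 3 factors)
= 390625 (after 4 factors)
= 9765625 (after 5 factors)
= 244140625 (after 6 factors)
= 6103515625 (after 7 factors)
= 6103515625

6103515625


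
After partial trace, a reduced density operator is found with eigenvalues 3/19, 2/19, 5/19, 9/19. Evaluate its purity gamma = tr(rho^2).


tr(rho^2) = sum of eigenvalues squared
= (3/19)^2 + (2/19)^2 + (5/19)^2 + (9/19)^2
= (9 + 4 + 25 + 81) / 361
= 119/361
= 0.3296

0.3296


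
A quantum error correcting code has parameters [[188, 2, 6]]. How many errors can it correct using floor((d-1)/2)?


Code parameters: [[188, 2, 6]], distance d = 6.
Number of correctable errors = floor((d-1)/2)
= floor((6 - 1)/2)
= floor(5/2)
= 2

2


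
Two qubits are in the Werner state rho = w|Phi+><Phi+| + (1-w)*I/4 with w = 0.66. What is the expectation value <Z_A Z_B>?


|Phi+> = (|00> + |11>)/sqrt(2)
For the pure Bell state, <Z_A Z_B> = +1 (Bell-state Pauli correlator).
The maximally-mixed part I/4 has tr(I/4 * P tensor P) = 0 for any traceless Pauli P.
So <Z_A Z_B>_rho = w * (+1) + (1 - w) * 0
= 0.66 * (+1)
= 0.6600

0.6600


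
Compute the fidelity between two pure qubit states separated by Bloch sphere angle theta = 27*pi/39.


For states separated by angle theta on Bloch sphere:
F = cos^2(theta/2)
theta = 27*pi/39 = 2.1749
theta/2 = 1.0875
cos(theta/2) = 0.4647
F = 0.2160

0.2160


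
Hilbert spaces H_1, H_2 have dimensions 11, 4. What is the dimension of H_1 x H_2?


dim(H_1 x H_2) = 11 * 4
= 44

44


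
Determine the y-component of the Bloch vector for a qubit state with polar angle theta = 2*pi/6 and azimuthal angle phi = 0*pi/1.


theta = 1.0472, phi = 0.0000
r_y = sin(theta)*sin(phi) = 0.8660 * 0.0000
r_y = 0.0000

0.0000


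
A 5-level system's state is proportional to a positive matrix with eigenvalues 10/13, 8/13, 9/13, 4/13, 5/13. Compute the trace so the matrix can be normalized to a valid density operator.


tr(M) = sum of eigenvalues
= 10/13 + 8/13 + 9/13 + 4/13 + 5/13
= 36/13
= 2.7692

2.7692


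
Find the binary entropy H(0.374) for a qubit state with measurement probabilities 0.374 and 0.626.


S = -p*log2(p) - (1-p)*log2(1-p)
p = 0.3740, 1-p = 0.6260
= -0.3740 * log2(0.3740) - 0.6260 * log2(0.6260)
= -(-0.5307) - (-0.4230)
= 0.9537

0.9537


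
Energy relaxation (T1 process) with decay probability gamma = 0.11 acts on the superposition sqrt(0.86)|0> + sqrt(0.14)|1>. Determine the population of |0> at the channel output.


For amplitude damping with parameter gamma on state sqrt(a)|0> + sqrt(b)|1>:
alpha^2 = 0.86, beta^2 = 0.14
P(|0>) = alpha^2 + gamma * beta^2
= 0.86 + 0.11 * 0.14
= 0.86 + 0.0154
= 0.8754

0.8754


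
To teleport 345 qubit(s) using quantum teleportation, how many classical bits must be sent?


Quantum teleportation requires 2 classical bits per qubit teleported.
345 qubit(s) -> 2 * 345 = 690 classical bits

690


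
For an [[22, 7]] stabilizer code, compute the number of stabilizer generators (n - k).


For an [[n,k]] stabilizer code:
Number of stabilizer generators = n - k
= 22 - 7
= 15

15


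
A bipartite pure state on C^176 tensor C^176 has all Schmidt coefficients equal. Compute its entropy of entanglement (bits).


For a maximally entangled state in d x d:
S = log2(d) = log2(176)
= 7.4594

7.4594


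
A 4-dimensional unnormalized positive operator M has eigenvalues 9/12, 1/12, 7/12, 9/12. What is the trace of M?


tr(M) = sum of eigenvalues
= 9/12 + 1/12 + 7/12 + 9/12
= 26/12
= 2.1667

2.1667


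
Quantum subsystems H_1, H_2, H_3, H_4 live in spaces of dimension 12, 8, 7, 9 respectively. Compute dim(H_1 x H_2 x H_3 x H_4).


dim(H_1 x H_2 x H_3 x H_4) = 12 * 8 * 7 * 9
= 96 * 7 * 9
= 672 * 9
= 6048

6048


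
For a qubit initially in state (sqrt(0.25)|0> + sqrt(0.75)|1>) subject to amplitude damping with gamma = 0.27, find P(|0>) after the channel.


For amplitude damping with parameter gamma on state sqrt(a)|0> + sqrt(b)|1>:
alpha^2 = 0.25, beta^2 = 0.75
P(|0>) = alpha^2 + gamma * beta^2
= 0.25 + 0.27 * 0.75
= 0.25 + 0.2025
= 0.4525

0.4525


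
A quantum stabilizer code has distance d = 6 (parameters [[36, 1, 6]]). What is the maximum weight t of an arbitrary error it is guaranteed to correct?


Code parameters: [[36, 1, 6]], distance d = 6.
Number of correctable errors = floor((d-1)/2)
= floor((6 - 1)/2)
= floor(5/2)
= 2

2


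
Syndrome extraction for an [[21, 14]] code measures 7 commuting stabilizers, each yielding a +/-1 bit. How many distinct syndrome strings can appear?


Each stabilizer generator gives a binary (+1 or -1) measurement outcome.
With 7 independent generators:
Total syndromes = 2^7
= 128

128


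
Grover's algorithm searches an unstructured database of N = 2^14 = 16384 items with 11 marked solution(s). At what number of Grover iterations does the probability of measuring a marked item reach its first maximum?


After j Grover iterations the success probability is P(j) = sin^2((2j+1)*theta), where sin(theta) = sqrt(k/N).
N = 2^14 = 16384, k = 11
sin(theta) = sqrt(k/N) = 0.02591113117
theta = arcsin(sqrt(k/N)) = 0.02591403145 rad
P(j) reaches its first maximum when (2j+1)*theta is as close as possible to pi/2, i.e. j = round(pi/(4*theta) - 1/2).
pi/(4*theta) - 1/2 = 29.8078
(For comparison, the common estimate pi/4 * sqrt(N/k) = 30.3112; the exact maximiser is used here.)
Optimal iterations = 30

30
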